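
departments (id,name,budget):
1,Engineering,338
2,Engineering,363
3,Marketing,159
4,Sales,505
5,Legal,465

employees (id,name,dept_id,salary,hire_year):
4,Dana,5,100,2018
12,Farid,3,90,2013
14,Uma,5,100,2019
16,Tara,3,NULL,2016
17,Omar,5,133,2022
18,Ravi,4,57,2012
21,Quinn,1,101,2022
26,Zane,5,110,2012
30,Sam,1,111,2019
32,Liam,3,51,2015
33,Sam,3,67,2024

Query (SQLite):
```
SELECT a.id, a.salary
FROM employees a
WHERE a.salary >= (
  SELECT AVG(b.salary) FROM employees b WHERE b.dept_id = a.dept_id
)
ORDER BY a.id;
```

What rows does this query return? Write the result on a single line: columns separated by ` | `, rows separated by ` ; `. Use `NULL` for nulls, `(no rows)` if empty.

For each employees row a, compute AVG(salary) over rows sharing a.dept_id.
Keep row a if a.salary >= that per-group AVG.
  dept_id=1: AVG(salary) = 106.0
  dept_id=3: AVG(salary) = 69.333333
  dept_id=4: AVG(salary) = 57.0
  dept_id=5: AVG(salary) = 110.75

12 | 90 ; 17 | 133 ; 18 | 57 ; 30 | 111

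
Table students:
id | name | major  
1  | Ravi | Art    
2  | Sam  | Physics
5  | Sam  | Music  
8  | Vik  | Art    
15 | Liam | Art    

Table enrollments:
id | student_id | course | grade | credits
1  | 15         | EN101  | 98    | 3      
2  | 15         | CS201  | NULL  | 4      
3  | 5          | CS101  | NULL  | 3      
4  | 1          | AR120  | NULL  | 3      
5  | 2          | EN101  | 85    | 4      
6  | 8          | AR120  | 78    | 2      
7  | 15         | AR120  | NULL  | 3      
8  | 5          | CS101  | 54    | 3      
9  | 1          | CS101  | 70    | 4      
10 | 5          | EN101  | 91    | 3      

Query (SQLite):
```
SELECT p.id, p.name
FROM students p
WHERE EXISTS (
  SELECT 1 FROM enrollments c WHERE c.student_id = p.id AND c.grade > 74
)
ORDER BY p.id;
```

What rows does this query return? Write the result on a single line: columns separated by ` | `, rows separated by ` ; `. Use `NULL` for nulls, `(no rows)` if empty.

For each students row, check whether any enrollments with matching student_id has grade > 74.
Keep rows where that is true.

2 | Sam ; 5 | Sam ; 8 | Vik ; 15 | Liam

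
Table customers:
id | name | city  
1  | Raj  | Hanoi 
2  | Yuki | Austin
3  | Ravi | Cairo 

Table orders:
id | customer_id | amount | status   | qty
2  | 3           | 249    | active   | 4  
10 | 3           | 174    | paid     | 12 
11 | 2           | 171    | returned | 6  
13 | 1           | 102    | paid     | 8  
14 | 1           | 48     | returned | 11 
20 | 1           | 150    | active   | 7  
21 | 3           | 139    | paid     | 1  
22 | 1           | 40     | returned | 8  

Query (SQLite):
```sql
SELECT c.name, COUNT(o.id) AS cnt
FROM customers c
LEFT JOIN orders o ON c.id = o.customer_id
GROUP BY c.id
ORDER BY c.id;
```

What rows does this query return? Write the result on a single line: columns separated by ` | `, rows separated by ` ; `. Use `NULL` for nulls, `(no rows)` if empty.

LEFT JOIN keeps every customers row; unmatched ones get NULL for orders columns.
Group by customers.id and compute COUNT(o.id). COUNT(col) of an all-NULL group is 0.
  1: ids {13, 14, 20, 22} → COUNT(o.id)=4
  2: ids {11} → COUNT(o.id)=1
  3: ids {2, 10, 21} → COUNT(o.id)=3

Raj | 4 ; Yuki | 1 ; Ravi | 3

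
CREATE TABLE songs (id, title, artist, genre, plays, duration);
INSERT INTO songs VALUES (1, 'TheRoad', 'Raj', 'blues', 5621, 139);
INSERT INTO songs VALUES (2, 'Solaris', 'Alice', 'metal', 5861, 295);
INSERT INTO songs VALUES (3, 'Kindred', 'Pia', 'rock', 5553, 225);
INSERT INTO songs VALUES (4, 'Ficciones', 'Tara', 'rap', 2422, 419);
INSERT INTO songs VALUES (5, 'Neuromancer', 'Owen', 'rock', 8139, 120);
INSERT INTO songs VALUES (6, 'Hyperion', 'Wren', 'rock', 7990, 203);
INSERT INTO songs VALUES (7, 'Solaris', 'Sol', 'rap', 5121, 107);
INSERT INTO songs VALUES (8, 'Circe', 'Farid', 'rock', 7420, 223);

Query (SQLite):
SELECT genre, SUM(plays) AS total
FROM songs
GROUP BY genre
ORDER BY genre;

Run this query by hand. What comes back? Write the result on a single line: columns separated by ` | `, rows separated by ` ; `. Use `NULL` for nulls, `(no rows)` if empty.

blues | 5621 ; metal | 5861 ; rap | 7543 ; rock | 29102

Partition songs by genre; compute SUM(plays) within each group.
  blues: ids {1} → SUM(plays)=5621
  metal: ids {2} → SUM(plays)=5861
  rap: ids {4, 7} → SUM(plays)=7543
  rock: ids {3, 5, 6, 8} → SUM(plays)=29102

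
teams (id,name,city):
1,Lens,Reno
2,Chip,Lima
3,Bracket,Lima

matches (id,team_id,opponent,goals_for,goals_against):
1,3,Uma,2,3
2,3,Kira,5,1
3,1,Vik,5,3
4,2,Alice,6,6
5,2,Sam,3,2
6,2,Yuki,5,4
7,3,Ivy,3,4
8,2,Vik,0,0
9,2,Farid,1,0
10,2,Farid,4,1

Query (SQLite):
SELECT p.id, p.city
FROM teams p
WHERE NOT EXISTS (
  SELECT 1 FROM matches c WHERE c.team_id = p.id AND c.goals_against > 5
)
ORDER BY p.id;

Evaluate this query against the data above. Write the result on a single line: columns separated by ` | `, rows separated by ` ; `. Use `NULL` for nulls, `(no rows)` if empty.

1 | Reno ; 3 | Lima

For each teams row, check whether any matches with matching team_id has goals_against > 5.
Keep rows where that is false.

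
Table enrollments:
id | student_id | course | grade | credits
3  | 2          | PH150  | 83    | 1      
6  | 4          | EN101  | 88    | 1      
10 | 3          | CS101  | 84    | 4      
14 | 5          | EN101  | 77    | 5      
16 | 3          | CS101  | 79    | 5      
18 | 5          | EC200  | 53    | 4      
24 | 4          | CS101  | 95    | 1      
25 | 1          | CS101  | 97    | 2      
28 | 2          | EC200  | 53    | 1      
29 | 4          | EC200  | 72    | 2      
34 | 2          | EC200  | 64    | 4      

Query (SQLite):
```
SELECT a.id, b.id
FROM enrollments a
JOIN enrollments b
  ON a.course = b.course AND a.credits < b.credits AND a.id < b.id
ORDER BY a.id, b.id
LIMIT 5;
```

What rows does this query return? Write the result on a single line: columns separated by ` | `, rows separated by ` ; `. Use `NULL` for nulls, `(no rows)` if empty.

6 | 14 ; 10 | 16 ; 24 | 25 ; 28 | 29 ; 28 | 34

Pairs (a,b) with same course, a.credits < b.credits, a.id < b.id.
course groups: CS101:{10,16,24,25} EC200:{18,28,29,34} EN101:{6,14} PH150:{3}
Ordered by (a.id, b.id); first 5.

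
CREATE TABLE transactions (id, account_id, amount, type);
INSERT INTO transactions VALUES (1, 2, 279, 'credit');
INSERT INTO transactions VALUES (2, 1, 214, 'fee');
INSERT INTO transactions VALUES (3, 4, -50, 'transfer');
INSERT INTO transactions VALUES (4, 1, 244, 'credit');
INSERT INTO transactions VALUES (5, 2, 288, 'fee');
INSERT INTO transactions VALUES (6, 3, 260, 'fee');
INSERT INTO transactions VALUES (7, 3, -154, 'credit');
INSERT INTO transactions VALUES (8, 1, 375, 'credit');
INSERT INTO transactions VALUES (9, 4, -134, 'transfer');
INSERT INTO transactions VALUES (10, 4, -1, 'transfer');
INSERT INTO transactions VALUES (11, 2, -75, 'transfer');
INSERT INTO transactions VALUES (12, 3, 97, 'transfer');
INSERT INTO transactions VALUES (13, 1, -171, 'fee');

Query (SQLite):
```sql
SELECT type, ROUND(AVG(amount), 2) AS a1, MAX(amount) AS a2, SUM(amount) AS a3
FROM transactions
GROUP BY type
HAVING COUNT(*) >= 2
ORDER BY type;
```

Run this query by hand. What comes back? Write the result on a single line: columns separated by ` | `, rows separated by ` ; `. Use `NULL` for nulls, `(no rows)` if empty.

Group transactions by type.
Per group compute: ROUND(AVG(amount), 2), MAX(amount), SUM(amount).
HAVING: drop groups with fewer than 2 rows.
  credit: ids {1, 4, 7, 8} → ROUND(AVG(amount), 2)=186, MAX(amount)=375, SUM(amount)=744
  fee: ids {2, 5, 6, 13} → ROUND(AVG(amount), 2)=147.75, MAX(amount)=288, SUM(amount)=591
  transfer: ids {3, 9, 10, 11, 12} → ROUND(AVG(amount), 2)=-32.6, MAX(amount)=97, SUM(amount)=-163

credit | 186 | 375 | 744 ; fee | 147.75 | 288 | 591 ; transfer | -32.6 | 97 | -163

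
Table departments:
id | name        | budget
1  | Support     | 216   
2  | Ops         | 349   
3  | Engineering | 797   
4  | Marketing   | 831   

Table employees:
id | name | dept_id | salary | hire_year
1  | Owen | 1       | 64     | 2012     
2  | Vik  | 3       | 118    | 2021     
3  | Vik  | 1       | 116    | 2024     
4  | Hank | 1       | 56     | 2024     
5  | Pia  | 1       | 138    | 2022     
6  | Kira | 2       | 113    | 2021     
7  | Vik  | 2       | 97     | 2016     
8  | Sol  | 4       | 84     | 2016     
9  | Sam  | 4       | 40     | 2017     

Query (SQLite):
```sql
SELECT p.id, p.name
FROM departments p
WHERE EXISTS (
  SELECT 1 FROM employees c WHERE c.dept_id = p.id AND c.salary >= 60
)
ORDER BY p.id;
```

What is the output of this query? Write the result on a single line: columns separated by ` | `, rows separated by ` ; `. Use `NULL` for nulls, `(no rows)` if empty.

For each departments row, check whether any employees with matching dept_id has salary >= 60.
Keep rows where that is true.

1 | Support ; 2 | Ops ; 3 | Engineering ; 4 | Marketing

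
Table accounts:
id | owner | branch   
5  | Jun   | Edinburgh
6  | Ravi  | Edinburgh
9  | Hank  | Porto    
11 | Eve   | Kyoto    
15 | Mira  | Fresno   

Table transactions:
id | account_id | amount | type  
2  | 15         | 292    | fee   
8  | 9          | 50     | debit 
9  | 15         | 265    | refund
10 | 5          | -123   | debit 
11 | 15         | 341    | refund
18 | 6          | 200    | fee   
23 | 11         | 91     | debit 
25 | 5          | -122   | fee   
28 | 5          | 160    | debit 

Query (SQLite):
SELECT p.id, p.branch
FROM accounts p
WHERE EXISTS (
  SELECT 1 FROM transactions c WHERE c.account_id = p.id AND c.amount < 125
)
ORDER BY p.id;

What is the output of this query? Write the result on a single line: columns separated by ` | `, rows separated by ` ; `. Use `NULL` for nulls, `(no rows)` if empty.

For each accounts row, check whether any transactions with matching account_id has amount < 125.
Keep rows where that is true.

5 | Edinburgh ; 9 | Porto ; 11 | Kyoto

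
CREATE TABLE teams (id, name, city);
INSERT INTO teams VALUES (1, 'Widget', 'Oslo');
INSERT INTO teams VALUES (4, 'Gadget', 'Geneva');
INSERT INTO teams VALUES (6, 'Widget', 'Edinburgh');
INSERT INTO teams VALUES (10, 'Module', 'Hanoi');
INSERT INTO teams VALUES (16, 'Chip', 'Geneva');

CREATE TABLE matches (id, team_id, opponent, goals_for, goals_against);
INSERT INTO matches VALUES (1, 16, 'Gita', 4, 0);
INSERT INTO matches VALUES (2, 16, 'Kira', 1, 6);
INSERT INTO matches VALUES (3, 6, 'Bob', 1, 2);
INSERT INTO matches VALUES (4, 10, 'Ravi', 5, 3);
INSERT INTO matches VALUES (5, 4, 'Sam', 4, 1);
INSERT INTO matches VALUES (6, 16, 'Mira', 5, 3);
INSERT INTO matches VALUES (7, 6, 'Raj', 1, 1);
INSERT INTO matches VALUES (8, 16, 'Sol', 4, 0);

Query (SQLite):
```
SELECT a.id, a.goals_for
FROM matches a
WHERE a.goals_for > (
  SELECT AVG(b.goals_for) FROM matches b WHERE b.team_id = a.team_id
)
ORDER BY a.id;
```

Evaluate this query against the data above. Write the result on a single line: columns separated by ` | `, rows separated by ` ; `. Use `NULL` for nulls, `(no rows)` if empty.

1 | 4 ; 6 | 5 ; 8 | 4

For each matches row a, compute AVG(goals_for) over rows sharing a.team_id.
Keep row a if a.goals_for > that per-group AVG.
  team_id=4: AVG(goals_for) = 4.0
  team_id=6: AVG(goals_for) = 1.0
  team_id=10: AVG(goals_for) = 5.0
  team_id=16: AVG(goals_for) = 3.5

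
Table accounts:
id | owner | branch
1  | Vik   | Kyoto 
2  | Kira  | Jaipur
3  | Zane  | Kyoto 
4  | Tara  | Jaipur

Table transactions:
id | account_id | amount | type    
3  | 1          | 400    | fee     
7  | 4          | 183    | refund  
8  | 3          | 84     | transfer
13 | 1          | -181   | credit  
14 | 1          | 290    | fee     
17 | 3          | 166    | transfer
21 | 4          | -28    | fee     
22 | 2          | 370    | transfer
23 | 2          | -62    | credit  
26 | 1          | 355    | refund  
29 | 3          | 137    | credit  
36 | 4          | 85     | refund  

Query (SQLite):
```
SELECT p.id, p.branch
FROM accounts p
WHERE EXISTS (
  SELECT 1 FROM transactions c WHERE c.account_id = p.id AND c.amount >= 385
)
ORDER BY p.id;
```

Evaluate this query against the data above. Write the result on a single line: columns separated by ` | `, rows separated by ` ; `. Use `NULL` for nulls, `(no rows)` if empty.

1 | Kyoto

For each accounts row, check whether any transactions with matching account_id has amount >= 385.
Keep rows where that is true.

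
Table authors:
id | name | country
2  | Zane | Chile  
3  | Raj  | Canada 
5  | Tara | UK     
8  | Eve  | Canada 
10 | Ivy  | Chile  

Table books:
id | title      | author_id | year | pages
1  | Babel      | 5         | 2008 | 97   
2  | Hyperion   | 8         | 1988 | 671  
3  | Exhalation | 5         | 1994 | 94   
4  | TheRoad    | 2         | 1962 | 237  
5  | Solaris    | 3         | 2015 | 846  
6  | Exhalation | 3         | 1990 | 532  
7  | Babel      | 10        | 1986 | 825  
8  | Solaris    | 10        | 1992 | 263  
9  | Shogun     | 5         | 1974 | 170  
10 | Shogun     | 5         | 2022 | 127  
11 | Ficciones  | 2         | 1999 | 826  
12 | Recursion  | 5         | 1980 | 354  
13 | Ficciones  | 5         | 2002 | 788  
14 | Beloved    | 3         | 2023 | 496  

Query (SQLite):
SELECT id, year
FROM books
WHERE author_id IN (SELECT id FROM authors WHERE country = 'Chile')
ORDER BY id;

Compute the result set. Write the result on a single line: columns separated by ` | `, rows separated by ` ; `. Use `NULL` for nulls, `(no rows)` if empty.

4 | 1962 ; 7 | 1986 ; 8 | 1992 ; 11 | 1999

Inner query: authors.id where country = 'Chile'.
Outer: keep books rows whose author_id is in that set.
Inner query → {2, 10}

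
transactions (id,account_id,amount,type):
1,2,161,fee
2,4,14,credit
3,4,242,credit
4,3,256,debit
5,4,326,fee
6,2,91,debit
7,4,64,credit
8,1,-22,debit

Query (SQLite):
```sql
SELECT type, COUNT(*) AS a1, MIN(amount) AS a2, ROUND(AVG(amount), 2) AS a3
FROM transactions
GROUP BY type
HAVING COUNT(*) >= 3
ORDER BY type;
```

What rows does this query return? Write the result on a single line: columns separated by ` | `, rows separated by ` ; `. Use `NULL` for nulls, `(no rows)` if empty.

credit | 3 | 14 | 106.67 ; debit | 3 | -22 | 108.33

Group transactions by type.
Per group compute: COUNT(*), MIN(amount), ROUND(AVG(amount), 2).
HAVING: drop groups with fewer than 3 rows.
  credit: ids {2, 3, 7} → COUNT(*)=3, MIN(amount)=14, ROUND(AVG(amount), 2)=106.67
  debit: ids {4, 6, 8} → COUNT(*)=3, MIN(amount)=-22, ROUND(AVG(amount), 2)=108.33
  fee: ids {1, 5} → COUNT(*)=2, MIN(amount)=161, ROUND(AVG(amount), 2)=243.5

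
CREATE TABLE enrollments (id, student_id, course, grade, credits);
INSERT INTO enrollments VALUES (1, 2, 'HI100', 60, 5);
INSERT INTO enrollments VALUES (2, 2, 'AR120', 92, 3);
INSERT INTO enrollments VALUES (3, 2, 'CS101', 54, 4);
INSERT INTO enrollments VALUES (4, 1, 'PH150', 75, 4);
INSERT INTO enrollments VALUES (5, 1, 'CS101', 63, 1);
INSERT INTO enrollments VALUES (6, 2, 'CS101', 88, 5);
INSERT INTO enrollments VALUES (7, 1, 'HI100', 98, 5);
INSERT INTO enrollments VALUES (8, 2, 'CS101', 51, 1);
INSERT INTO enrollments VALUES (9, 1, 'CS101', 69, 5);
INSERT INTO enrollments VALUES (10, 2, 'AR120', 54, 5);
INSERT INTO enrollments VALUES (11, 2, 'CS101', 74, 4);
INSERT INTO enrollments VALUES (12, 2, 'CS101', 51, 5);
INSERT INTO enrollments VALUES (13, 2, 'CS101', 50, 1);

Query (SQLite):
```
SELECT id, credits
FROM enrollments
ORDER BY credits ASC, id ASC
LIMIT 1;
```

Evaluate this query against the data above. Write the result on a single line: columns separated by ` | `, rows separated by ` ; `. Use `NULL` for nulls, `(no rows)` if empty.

5 | 1

Sort by credits asc, tiebreak id asc: (1, id=5), (1, id=8), (1, id=13), (3, id=2) …. Take first 1.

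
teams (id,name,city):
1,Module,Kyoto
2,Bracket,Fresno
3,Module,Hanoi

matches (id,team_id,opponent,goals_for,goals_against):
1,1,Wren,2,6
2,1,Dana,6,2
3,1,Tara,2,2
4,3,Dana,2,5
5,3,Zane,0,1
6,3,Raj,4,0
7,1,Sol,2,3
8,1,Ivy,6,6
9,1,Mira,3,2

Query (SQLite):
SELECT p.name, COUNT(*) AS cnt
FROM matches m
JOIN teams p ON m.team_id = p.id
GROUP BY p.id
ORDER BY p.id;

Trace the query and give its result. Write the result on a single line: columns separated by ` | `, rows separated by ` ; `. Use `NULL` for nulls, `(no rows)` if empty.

Join each matches row to its teams via team_id.
Group joined rows by teams.id; compute COUNT(*) per group.
  1: ids {1, 2, 3, 7, 8, 9} → COUNT(*)=6
  3: ids {4, 5, 6} → COUNT(*)=3

Module | 6 ; Module | 3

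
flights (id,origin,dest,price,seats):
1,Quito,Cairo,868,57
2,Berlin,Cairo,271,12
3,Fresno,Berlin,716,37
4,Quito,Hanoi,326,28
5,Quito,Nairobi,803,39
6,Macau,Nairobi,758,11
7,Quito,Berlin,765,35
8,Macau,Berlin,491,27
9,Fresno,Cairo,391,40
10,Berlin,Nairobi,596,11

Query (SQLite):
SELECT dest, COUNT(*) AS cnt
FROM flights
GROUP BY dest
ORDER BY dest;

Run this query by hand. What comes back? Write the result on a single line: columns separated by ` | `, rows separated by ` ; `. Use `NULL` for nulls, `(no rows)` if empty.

Berlin | 3 ; Cairo | 3 ; Hanoi | 1 ; Nairobi | 3

Partition flights by dest; compute COUNT(*) within each group.
  Berlin: ids {3, 7, 8} → COUNT(*)=3
  Cairo: ids {1, 2, 9} → COUNT(*)=3
  Hanoi: ids {4} → COUNT(*)=1
  Nairobi: ids {5, 6, 10} → COUNT(*)=3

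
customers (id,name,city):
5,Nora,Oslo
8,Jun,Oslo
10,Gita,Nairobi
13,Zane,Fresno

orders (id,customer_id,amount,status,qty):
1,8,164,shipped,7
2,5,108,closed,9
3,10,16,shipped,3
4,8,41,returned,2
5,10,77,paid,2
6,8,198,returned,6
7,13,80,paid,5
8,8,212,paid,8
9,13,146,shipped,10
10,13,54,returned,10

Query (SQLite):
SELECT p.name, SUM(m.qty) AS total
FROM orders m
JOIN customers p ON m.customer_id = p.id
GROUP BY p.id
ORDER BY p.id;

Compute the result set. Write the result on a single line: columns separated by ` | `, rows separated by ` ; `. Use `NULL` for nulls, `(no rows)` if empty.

Join each orders row to its customers via customer_id.
Group joined rows by customers.id; compute SUM(m.qty) per group.
  5: ids {2} → SUM(m.qty)=9
  8: ids {1, 4, 6, 8} → SUM(m.qty)=23
  10: ids {3, 5} → SUM(m.qty)=5
  13: ids {7, 9, 10} → SUM(m.qty)=25

Nora | 9 ; Jun | 23 ; Gita | 5 ; Zane | 25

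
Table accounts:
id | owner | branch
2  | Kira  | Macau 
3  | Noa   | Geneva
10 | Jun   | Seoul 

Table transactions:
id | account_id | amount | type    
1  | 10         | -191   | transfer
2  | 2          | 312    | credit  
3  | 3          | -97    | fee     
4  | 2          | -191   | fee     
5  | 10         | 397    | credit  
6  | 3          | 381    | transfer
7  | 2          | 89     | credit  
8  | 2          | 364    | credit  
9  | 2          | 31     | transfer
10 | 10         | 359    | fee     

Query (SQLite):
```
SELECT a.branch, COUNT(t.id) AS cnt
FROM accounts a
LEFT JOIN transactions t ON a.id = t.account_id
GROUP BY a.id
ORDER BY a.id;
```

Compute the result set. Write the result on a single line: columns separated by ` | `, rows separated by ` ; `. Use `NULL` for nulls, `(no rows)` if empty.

Macau | 5 ; Geneva | 2 ; Seoul | 3

LEFT JOIN keeps every accounts row; unmatched ones get NULL for transactions columns.
Group by accounts.id and compute COUNT(t.id). COUNT(col) of an all-NULL group is 0.
  2: ids {2, 4, 7, 8, 9} → COUNT(t.id)=5
  3: ids {3, 6} → COUNT(t.id)=2
  10: ids {1, 5, 10} → COUNT(t.id)=3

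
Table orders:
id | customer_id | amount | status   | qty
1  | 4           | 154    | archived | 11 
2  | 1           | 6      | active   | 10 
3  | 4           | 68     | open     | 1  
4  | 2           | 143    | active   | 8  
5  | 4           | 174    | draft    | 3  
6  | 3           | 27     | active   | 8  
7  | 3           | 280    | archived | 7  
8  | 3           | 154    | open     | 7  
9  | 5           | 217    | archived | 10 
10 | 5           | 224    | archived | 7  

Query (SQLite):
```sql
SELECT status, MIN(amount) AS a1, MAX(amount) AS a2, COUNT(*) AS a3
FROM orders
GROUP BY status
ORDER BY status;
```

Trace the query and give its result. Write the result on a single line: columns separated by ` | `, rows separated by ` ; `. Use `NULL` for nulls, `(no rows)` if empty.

Group orders by status.
Per group compute: MIN(amount), MAX(amount), COUNT(*).
  active: ids {2, 4, 6} → MIN(amount)=6, MAX(amount)=143, COUNT(*)=3
  archived: ids {1, 7, 9, 10} → MIN(amount)=154, MAX(amount)=280, COUNT(*)=4
  draft: ids {5} → MIN(amount)=174, MAX(amount)=174, COUNT(*)=1
  open: ids {3, 8} → MIN(amount)=68, MAX(amount)=154, COUNT(*)=2

active | 6 | 143 | 3 ; archived | 154 | 280 | 4 ; draft | 174 | 174 | 1 ; open | 68 | 154 | 2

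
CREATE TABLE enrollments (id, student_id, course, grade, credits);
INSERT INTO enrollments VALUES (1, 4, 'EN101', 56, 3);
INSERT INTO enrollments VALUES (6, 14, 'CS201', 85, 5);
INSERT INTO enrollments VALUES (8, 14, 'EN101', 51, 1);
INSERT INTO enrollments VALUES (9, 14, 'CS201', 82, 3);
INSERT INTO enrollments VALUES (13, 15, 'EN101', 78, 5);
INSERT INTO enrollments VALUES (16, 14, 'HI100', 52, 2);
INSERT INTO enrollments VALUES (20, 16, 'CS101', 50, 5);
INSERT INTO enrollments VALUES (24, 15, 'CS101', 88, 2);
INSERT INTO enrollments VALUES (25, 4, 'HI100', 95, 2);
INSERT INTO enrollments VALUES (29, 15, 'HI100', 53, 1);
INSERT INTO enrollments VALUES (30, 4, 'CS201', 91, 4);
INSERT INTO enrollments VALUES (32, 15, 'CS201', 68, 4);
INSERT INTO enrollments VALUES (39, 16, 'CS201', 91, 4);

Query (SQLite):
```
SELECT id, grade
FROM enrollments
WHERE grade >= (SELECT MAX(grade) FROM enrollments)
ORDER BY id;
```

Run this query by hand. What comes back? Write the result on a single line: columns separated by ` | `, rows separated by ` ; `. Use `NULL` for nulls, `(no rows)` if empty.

Scalar subquery: MAX(grade) over all enrollments rows = 95.
Keep rows where grade >= that value.

25 | 95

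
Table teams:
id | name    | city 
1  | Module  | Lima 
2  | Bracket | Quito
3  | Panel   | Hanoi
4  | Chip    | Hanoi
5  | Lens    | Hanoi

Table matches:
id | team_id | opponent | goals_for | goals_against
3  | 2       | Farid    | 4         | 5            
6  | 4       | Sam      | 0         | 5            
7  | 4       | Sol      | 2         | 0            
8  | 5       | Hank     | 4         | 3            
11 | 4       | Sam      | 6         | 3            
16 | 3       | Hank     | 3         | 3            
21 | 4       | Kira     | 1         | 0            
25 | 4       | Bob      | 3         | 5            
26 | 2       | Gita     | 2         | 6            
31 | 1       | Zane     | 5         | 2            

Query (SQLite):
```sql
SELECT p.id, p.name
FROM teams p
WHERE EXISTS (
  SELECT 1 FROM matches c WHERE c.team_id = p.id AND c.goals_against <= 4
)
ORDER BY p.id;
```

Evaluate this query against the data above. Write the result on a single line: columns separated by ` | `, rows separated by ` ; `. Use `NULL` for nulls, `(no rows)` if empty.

For each teams row, check whether any matches with matching team_id has goals_against <= 4.
Keep rows where that is true.

1 | Module ; 3 | Panel ; 4 | Chip ; 5 | Lens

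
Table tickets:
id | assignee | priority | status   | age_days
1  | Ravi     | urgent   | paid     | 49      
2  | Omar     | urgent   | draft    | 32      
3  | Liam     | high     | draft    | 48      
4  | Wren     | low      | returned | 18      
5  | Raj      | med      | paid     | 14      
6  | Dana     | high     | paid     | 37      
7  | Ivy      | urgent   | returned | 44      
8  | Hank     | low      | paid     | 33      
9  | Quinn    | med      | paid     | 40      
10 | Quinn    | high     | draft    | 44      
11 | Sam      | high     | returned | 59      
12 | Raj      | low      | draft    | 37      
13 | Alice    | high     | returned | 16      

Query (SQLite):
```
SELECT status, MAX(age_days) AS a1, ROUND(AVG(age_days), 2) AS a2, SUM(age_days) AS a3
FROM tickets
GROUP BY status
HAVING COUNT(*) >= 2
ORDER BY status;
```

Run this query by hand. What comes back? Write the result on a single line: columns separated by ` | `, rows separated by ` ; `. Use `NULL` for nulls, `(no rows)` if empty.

draft | 48 | 40.25 | 161 ; paid | 49 | 34.6 | 173 ; returned | 59 | 34.25 | 137

Group tickets by status.
Per group compute: MAX(age_days), ROUND(AVG(age_days), 2), SUM(age_days).
HAVING: drop groups with fewer than 2 rows.
  draft: ids {2, 3, 10, 12} → MAX(age_days)=48, ROUND(AVG(age_days), 2)=40.25, SUM(age_days)=161
  paid: ids {1, 5, 6, 8, 9} → MAX(age_days)=49, ROUND(AVG(age_days), 2)=34.6, SUM(age_days)=173
  returned: ids {4, 7, 11, 13} → MAX(age_days)=59, ROUND(AVG(age_days), 2)=34.25, SUM(age_days)=137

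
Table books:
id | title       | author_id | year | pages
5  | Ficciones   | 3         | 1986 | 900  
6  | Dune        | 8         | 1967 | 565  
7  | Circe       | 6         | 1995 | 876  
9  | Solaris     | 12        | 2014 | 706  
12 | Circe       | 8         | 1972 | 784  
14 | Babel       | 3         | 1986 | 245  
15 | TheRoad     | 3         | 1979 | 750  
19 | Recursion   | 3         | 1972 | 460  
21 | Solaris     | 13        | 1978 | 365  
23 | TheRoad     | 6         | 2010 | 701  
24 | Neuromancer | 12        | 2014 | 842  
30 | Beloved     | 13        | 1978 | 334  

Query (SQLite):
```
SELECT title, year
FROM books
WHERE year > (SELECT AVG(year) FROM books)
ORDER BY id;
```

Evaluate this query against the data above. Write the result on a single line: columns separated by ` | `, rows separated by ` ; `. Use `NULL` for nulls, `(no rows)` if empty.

Circe | 1995 ; Solaris | 2014 ; TheRoad | 2010 ; Neuromancer | 2014

Scalar subquery: AVG(year) over all books rows = 1987.583333 (≈; comparison uses full precision).
Keep rows where year > that value.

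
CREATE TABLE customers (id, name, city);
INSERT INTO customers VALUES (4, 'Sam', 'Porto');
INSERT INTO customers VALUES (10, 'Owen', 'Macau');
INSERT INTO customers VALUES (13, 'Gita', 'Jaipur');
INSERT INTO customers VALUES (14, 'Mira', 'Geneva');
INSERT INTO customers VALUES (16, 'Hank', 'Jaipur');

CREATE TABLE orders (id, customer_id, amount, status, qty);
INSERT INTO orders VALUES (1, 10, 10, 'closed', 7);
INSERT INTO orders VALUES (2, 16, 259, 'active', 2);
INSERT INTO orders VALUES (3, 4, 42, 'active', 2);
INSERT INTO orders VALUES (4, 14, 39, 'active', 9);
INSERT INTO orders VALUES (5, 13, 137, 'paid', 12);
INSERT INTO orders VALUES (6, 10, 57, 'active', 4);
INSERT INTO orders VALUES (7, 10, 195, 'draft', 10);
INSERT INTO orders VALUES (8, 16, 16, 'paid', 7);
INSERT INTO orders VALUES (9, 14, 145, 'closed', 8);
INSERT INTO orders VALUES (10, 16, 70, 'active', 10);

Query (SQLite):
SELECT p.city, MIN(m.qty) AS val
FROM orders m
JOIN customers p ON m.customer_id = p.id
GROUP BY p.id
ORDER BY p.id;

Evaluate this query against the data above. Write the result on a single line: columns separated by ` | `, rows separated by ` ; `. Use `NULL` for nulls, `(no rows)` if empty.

Porto | 2 ; Macau | 4 ; Jaipur | 12 ; Geneva | 8 ; Jaipur | 2

Join each orders row to its customers via customer_id.
Group joined rows by customers.id; compute MIN(m.qty) per group.
  4: ids {3} → MIN(m.qty)=2
  10: ids {1, 6, 7} → MIN(m.qty)=4
  13: ids {5} → MIN(m.qty)=12
  14: ids {4, 9} → MIN(m.qty)=8
  16: ids {2, 8, 10} → MIN(m.qty)=2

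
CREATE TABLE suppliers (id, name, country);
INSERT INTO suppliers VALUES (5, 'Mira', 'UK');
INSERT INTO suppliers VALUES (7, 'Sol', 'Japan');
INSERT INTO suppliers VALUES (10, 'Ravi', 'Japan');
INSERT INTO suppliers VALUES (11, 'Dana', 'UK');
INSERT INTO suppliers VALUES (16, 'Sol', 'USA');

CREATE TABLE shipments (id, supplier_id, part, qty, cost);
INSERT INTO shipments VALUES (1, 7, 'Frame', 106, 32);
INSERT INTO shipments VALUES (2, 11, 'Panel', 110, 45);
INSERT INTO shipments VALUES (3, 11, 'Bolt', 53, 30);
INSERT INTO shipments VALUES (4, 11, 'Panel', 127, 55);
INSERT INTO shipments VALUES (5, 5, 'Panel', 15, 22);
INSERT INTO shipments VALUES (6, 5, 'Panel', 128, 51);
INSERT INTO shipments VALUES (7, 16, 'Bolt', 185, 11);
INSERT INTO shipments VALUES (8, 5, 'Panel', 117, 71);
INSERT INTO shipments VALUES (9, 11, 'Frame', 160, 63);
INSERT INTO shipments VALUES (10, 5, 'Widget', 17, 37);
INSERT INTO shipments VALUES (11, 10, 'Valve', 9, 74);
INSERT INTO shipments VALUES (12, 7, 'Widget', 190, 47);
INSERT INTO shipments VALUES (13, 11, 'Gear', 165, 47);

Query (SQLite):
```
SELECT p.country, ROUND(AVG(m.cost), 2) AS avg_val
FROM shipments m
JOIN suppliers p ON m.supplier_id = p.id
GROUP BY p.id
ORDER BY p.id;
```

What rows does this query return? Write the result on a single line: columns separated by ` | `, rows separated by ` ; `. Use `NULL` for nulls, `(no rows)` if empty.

UK | 45.25 ; Japan | 39.5 ; Japan | 74 ; UK | 48 ; USA | 11

Join each shipments row to its suppliers via supplier_id.
Group joined rows by suppliers.id; compute ROUND(AVG(m.cost), 2) per group.
  5: ids {5, 6, 8, 10} → ROUND(AVG(m.cost), 2)=45.25
  7: ids {1, 12} → ROUND(AVG(m.cost), 2)=39.5
  10: ids {11} → ROUND(AVG(m.cost), 2)=74
  11: ids {2, 3, 4, 9, 13} → ROUND(AVG(m.cost), 2)=48
  16: ids {7} → ROUND(AVG(m.cost), 2)=11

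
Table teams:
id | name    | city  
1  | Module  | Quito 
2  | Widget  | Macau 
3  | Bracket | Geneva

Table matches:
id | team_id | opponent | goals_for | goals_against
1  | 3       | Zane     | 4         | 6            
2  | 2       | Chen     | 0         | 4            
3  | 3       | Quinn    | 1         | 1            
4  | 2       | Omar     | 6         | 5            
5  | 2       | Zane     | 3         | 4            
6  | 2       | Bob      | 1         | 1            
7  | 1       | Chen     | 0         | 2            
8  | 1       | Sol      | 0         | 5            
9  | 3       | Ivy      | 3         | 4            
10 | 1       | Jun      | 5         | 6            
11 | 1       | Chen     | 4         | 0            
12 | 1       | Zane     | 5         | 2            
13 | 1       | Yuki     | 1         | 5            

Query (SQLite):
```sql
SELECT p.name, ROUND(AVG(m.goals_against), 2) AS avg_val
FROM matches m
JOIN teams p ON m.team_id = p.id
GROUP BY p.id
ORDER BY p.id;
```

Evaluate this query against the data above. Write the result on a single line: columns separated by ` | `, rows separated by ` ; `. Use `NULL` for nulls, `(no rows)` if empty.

Join each matches row to its teams via team_id.
Group joined rows by teams.id; compute ROUND(AVG(m.goals_against), 2) per group.
  1: ids {7, 8, 10, 11, 12, 13} → ROUND(AVG(m.goals_against), 2)=3.33
  2: ids {2, 4, 5, 6} → ROUND(AVG(m.goals_against), 2)=3.5
  3: ids {1, 3, 9} → ROUND(AVG(m.goals_against), 2)=3.67

Module | 3.33 ; Widget | 3.5 ; Bracket | 3.67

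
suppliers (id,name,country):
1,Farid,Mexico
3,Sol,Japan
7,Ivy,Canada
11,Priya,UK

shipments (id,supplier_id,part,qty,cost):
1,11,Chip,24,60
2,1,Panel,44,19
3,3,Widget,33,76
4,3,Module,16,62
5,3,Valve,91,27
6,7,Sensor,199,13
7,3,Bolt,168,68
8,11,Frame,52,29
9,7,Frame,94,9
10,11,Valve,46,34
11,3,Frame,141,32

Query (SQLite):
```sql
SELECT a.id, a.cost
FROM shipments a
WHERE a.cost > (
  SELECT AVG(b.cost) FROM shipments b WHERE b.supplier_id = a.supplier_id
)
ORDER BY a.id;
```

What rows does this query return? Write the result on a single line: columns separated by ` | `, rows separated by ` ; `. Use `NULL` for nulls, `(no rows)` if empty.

1 | 60 ; 3 | 76 ; 4 | 62 ; 6 | 13 ; 7 | 68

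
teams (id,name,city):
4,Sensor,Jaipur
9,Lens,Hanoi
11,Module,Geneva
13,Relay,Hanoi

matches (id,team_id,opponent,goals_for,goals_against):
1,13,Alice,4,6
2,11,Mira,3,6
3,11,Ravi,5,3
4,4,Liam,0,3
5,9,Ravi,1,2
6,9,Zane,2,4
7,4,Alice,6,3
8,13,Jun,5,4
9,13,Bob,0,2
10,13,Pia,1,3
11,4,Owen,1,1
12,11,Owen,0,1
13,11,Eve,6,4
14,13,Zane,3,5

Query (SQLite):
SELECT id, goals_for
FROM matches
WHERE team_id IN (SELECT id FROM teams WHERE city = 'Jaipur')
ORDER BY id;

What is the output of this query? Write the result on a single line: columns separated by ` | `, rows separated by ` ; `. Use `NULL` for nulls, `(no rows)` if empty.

4 | 0 ; 7 | 6 ; 11 | 1

Inner query: teams.id where city = 'Jaipur'.
Outer: keep matches rows whose team_id is in that set.
Inner query → {4}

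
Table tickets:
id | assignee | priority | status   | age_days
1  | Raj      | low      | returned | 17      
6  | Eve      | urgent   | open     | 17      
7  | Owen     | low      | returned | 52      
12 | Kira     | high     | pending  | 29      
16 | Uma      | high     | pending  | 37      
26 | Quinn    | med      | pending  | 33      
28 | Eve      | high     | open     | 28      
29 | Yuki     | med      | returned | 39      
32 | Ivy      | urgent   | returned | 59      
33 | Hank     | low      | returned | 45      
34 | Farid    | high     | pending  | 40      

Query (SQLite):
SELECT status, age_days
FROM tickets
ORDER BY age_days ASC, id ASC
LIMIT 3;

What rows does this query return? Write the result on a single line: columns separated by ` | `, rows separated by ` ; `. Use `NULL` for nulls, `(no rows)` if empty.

returned | 17 ; open | 17 ; open | 28

Sort by age_days asc, tiebreak id asc: (17, id=1), (17, id=6), (28, id=28), (29, id=12), (33, id=26), (37, id=16) …. Take first 3.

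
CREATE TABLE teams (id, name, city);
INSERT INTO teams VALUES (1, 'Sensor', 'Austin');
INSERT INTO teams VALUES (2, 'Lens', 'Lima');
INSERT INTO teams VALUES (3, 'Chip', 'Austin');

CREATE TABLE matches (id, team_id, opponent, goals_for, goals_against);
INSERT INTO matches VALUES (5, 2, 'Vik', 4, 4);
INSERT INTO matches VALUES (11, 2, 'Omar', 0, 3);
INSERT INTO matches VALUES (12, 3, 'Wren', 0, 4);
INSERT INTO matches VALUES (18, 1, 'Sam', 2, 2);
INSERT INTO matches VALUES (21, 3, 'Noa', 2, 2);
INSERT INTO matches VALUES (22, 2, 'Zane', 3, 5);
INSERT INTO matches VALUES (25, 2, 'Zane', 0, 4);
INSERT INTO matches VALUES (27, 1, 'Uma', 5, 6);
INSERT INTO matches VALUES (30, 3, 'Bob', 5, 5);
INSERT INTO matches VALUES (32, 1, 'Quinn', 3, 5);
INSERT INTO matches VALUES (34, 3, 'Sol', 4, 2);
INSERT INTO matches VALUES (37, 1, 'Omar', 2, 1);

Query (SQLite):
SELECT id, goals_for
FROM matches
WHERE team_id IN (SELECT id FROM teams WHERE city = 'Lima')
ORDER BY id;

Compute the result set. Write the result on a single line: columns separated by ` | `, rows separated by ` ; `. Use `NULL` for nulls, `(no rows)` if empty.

5 | 4 ; 11 | 0 ; 22 | 3 ; 25 | 0

Inner query: teams.id where city = 'Lima'.
Outer: keep matches rows whose team_id is in that set.
Inner query → {2}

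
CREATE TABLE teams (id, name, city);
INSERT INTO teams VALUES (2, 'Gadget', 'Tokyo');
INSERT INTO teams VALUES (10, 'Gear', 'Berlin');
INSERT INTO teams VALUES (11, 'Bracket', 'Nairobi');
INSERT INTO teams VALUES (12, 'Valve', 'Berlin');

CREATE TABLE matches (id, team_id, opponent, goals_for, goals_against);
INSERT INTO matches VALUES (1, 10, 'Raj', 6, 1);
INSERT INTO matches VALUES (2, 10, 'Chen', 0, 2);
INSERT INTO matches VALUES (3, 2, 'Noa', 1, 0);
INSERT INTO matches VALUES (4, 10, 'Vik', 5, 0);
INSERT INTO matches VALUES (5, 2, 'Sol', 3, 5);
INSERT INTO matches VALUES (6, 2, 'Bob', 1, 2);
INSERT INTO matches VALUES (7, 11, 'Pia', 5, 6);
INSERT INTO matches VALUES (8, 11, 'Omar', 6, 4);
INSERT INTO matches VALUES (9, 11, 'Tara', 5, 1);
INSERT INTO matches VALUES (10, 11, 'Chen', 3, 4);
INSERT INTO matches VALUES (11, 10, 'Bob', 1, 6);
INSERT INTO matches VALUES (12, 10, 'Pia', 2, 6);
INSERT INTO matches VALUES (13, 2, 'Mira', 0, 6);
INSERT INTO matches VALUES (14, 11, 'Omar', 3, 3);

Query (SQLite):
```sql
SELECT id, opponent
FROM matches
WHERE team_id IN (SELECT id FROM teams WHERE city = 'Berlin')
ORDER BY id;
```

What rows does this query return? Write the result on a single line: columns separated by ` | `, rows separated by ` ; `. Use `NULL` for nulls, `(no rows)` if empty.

1 | Raj ; 2 | Chen ; 4 | Vik ; 11 | Bob ; 12 | Pia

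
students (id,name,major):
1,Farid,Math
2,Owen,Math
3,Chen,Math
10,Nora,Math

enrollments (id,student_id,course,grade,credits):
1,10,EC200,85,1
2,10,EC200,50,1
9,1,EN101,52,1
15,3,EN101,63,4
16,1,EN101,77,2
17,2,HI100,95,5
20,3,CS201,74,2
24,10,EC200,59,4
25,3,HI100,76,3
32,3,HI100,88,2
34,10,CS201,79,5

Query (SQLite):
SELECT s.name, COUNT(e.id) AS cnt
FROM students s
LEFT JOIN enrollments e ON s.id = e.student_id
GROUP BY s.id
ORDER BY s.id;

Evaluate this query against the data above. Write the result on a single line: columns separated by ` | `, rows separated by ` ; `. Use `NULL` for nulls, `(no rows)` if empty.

LEFT JOIN keeps every students row; unmatched ones get NULL for enrollments columns.
Group by students.id and compute COUNT(e.id). COUNT(col) of an all-NULL group is 0.
  1: ids {9, 16} → COUNT(e.id)=2
  2: ids {17} → COUNT(e.id)=1
  3: ids {15, 20, 25, 32} → COUNT(e.id)=4
  10: ids {1, 2, 24, 34} → COUNT(e.id)=4

Farid | 2 ; Owen | 1 ; Chen | 4 ; Nora | 4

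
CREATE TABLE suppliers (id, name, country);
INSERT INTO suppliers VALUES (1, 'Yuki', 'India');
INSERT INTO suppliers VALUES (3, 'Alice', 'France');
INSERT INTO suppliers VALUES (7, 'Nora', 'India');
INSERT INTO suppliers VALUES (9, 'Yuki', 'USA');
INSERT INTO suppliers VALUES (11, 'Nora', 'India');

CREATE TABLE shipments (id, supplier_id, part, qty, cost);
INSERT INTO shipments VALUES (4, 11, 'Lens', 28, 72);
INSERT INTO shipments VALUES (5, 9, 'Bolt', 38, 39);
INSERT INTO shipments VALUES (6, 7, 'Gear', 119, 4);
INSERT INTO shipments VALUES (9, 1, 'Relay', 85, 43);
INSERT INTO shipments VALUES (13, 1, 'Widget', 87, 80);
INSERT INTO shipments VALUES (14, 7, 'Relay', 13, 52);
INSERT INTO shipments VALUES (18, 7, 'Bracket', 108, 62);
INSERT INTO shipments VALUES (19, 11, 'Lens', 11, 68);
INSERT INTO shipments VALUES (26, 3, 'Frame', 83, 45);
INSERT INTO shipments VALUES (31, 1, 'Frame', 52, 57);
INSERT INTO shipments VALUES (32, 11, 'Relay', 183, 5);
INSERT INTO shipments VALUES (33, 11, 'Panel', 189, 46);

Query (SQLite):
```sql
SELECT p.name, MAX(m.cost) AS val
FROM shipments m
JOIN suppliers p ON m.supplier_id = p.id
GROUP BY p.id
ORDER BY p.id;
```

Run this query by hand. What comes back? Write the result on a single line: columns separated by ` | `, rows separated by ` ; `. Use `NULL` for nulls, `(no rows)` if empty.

Yuki | 80 ; Alice | 45 ; Nora | 62 ; Yuki | 39 ; Nora | 72

Join each shipments row to its suppliers via supplier_id.
Group joined rows by suppliers.id; compute MAX(m.cost) per group.
  1: ids {9, 13, 31} → MAX(m.cost)=80
  3: ids {26} → MAX(m.cost)=45
  7: ids {6, 14, 18} → MAX(m.cost)=62
  9: ids {5} → MAX(m.cost)=39
  11: ids {4, 19, 32, 33} → MAX(m.cost)=72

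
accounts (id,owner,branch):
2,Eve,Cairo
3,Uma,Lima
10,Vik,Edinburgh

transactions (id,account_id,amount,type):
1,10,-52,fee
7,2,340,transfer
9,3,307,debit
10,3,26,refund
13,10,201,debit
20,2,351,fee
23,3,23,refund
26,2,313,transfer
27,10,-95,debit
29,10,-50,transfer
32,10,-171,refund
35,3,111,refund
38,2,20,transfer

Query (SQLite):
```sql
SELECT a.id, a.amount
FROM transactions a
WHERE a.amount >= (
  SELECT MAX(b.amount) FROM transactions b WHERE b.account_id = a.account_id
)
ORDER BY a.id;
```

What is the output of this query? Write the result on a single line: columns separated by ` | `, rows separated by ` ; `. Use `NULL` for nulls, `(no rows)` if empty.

9 | 307 ; 13 | 201 ; 20 | 351

For each transactions row a, compute MAX(amount) over rows sharing a.account_id.
Keep row a if a.amount >= that per-group MAX.
  account_id=2: MAX(amount) = 351
  account_id=3: MAX(amount) = 307
  account_id=10: MAX(amount) = 201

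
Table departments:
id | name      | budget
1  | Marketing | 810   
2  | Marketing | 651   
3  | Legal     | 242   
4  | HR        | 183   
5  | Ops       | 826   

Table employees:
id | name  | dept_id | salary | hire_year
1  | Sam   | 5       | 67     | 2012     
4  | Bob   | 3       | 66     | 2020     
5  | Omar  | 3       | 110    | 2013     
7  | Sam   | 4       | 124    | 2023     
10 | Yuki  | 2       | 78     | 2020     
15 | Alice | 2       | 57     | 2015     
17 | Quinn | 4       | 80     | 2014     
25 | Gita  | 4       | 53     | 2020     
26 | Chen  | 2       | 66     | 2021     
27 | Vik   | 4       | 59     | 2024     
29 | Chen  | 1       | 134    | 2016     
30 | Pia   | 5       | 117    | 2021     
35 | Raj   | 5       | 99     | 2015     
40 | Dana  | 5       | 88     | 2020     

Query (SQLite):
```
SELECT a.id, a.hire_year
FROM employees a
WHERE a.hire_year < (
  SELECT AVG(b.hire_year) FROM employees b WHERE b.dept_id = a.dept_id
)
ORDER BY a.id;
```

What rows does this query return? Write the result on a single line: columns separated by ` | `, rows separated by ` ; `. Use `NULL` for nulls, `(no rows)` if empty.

For each employees row a, compute AVG(hire_year) over rows sharing a.dept_id.
Keep row a if a.hire_year < that per-group AVG.
  dept_id=1: AVG(hire_year) = 2016.0
  dept_id=2: AVG(hire_year) = 2018.666667
  dept_id=3: AVG(hire_year) = 2016.5
  dept_id=4: AVG(hire_year) = 2020.25
  dept_id=5: AVG(hire_year) = 2017.0

1 | 2012 ; 5 | 2013 ; 15 | 2015 ; 17 | 2014 ; 25 | 2020 ; 35 | 2015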